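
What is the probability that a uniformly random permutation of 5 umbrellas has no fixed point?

Use the recurrence D(n) = (n-1)(D(n-1) + D(n-2)) with D(0)=1, D(1)=0.
Building up: D(2)=1, D(3)=2, D(4)=9, D(5)=44.
Total arrangements: 5! = 120.
Probability = D(5)/5! = 11/30.

Final answer: D(5)/5! = 44/120 = 0.366667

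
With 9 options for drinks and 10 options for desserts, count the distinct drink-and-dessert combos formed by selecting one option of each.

By the multiplication principle: 9 x 10.

Final answer: 90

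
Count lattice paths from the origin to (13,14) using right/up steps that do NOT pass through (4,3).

Total paths to (13,14): C(27,14) = 20058300.
Paths through (4,3): C(7,3) x C(20,11) = 5878600.
Avoiding (4,3): 20058300 - 5878600.

Final answer: 14179700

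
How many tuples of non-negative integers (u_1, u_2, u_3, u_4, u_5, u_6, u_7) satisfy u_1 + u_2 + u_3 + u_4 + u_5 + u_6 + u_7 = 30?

Stars and bars with 30 stars and 6 bars:
C(30+7-1, 7-1) = C(36,6).

Final answer: C(36,6) = 1947792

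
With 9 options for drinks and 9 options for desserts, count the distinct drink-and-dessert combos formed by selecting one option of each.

By the multiplication principle: 9 x 9.

Final answer: 81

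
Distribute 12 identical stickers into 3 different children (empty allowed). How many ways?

Stars and bars: C(n+k-1, k-1) = C(14,2).

Final answer: C(14,2) = 91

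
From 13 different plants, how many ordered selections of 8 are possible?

P(13,8) = 13!/(13-8)! = 13!/5!.

Final answer: P(13,8) = 51891840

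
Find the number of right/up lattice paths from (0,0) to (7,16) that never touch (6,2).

Total paths to (7,16): C(23,16) = 245157.
Paths through (6,2): C(8,2) x C(15,14) = 420.
Avoiding (6,2): 245157 - 420.

Final answer: 244737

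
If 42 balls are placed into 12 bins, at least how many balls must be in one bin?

By the pigeonhole principle: ceiling(42/12).

Final answer: 4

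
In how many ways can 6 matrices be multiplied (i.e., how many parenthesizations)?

This is a standard Catalan-number count: the answer is C_n. Here n = 6 - 1 = 5.
C_n = C(2n,n)/(n+1), so C_{5} = C(10,5)/6 = 252/6.

Final answer: C_{5} = 42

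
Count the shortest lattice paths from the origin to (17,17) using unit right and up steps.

Each path has 17 right steps and 17 up steps in some order (34 steps total).
Choose which 17 of the 34 steps are up: C(34,17).

Final answer: C(34,17) = 2333606220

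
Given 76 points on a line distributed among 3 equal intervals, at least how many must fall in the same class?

By pigeonhole with 76 objects and 3 categories: ceiling(76/3).

Final answer: 26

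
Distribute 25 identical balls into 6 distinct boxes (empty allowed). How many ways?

Stars and bars: C(n+k-1, k-1) = C(30,5).

Final answer: C(30,5) = 142506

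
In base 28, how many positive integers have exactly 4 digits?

These are the integers in [28^3, 28^4), so the count is 28^4 - 28^3 = 27 x 28^3.

Final answer: 592704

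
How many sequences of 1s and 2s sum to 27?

Let f(n) be the number of climbs. Removing the last move (1 or 2 steps) gives f(n) = f(n-1) + f(n-2); base cases f(1)=1, f(2)=2.
Computing successive values: f(1)=1, f(2)=2, f(3)=3, f(4)=5, f(5)=8, f(6)=13, f(7)=21, f(8)=34, f(9)=55, f(10)=89, f(11)=144, f(12)=233, f(13)=377, f(14)=610, f(15)=987, f(16)=1597, f(17)=2584, f(18)=4181, f(19)=6765, f(20)=10946, f(21)=17711, f(22)=28657, f(23)=46368, f(24)=75025, f(25)=121393, f(26)=196418, f(27)=317811.

Final answer: 317811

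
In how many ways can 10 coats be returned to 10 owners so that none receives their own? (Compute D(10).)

Use the recurrence D(n) = (n-1)(D(n-1) + D(n-2)) with D(0)=1, D(1)=0.
D(2) = 1 x (0 + 1) = 1
D(3) = 2 x (1 + 0) = 2
D(4) = 3 x (2 + 1) = 9
D(5) = 4 x (9 + 2) = 44
D(6) = 5 x (44 + 9) = 265
D(7) = 6 x (265 + 44) = 1854
D(8) = 7 x (1854 + 265) = 14833
D(9) = 8 x (14833 + 1854) = 133496
D(10) = 9 x (D(9) + D(8)) = 9 x (133496 + 14833)

Final answer: D(10) = 1334961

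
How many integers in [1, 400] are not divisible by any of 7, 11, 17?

|div by 7|=57, |div by 11|=36, |div by 17|=23.
|div by 7&11|=5, |div by 7&17|=3, |div by 11&17|=2, |div by all|=0.
By inclusion-exclusion, divisible by at least one: 57+36+23-5-3-2+0 = 106.
Not divisible by any: 400 - 106.

Final answer: 294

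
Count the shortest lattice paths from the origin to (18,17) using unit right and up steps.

Each path has 18 right steps and 17 up steps in some order (35 steps total).
Choose which 17 of the 35 steps are up: C(35,17).

Final answer: C(35,17) = 4537567650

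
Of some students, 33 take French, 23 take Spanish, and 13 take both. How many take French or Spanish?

|A union B| = |A| + |B| - |A intersect B| = 33 + 23 - 13.

Final answer: 43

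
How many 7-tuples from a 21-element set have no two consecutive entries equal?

First character: 21 choices. Each subsequent: 20 choices (must differ from the previous one).
Total: 21 x 20^6.

Final answer: 21 x 20^{6} = 1344000000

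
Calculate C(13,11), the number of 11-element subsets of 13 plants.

C(13,11) = 13!/(11! x 2!).

Final answer: \binom{13}{11} = 78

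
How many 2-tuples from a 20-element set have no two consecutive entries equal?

First character: 20 choices. Each subsequent: 19 choices (must differ from the previous one).
Total: 20 x 19^1.

Final answer: 20 x 19^{1} = 380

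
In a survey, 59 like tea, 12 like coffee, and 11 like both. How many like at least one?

|A union B| = |A| + |B| - |A intersect B| = 59 + 12 - 11.

Final answer: 60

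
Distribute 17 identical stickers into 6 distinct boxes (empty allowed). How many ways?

Stars and bars: C(n+k-1, k-1) = C(22,5).

Final answer: C(22,5) = 26334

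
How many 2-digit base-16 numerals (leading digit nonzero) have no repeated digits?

First digit: 15 (nonzero). Second: 15 (not first). Third: 14, etc.
Total: 15 x 15.

Final answer: 225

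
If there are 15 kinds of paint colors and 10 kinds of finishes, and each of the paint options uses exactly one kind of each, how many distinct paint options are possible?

By the multiplication principle: 15 x 10.

Final answer: 150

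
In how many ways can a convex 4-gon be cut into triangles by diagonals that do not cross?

This is a standard Catalan-number count: the answer is C_n. Here n = 4 - 2 = 2.
C_n = C(2n,n) - C(2n,n+1), so C_{2} = C(4,2) - C(4,3) = 6 - 4.

Final answer: C_{2} = 2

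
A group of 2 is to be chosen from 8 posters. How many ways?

C(8,2) = 8!/(2! x (8-2)!).

Final answer: C(8,2) = 28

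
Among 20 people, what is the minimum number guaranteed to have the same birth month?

There are 12 possible values for birth month. With 20 people and 12 categories, by pigeonhole: ceiling(20/12).

Final answer: 2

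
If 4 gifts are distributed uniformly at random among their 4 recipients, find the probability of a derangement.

Derangements satisfy D(n) = (n-1)(D(n-1) + D(n-2)), starting from D(0)=1, D(1)=0.
Building up: D(2)=1, D(3)=2, D(4)=9.
Total arrangements: 4! = 24.
Probability = D(4)/4! = 3/8.

Final answer: D(4)/4! = 9/24 = 0.375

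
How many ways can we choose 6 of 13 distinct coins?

C(13,6) = 13!/(6! x 7!).

Final answer: \binom{13}{6} = 1716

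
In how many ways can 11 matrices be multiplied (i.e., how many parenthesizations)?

This is a standard Catalan-number count: the answer is C_n. Here n = 11 - 1 = 10.
C_n = (2n)!/(n!(n+1)!), so C_{10} = 20!/(10! x 11!) = C(20,10)/11 = 184756/11.

Final answer: C_{10} = 16796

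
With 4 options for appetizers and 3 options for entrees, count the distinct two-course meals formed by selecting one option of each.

By the multiplication principle: 4 x 3.

Final answer: 12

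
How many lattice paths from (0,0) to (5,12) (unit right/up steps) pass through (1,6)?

Paths (0,0)->(1,6): C(7,6) = 7.
Paths (1,6)->(5,12): C(10,6) = 210.
By multiplication principle: 7 x 210.

Final answer: 1470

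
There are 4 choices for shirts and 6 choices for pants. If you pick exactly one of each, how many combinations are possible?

By the multiplication principle: 4 x 6.

Final answer: 24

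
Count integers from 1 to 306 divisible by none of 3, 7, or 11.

|div by 3|=102, |div by 7|=43, |div by 11|=27.
|div by 3&7|=14, |div by 3&11|=9, |div by 7&11|=3, |div by all|=1.
By inclusion-exclusion, divisible by at least one: 102+43+27-14-9-3+1 = 147.
Not divisible by any: 306 - 147.

Final answer: 159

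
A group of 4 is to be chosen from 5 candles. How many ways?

C(5,4) = 5!/(4! x (5-4)!).

Final answer: C(5,4) = 5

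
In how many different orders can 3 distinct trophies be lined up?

The number of ways to arrange 3 distinct objects is 3!.

Final answer: 3! = 6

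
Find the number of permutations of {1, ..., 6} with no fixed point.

D(n) = (n-1)(D(n-1) + D(n-2)), D(0)=1, D(1)=0.
Building up: D(2)=1, D(3)=2, D(4)=9, D(5)=44.
D(6) = 5 x (D(5) + D(4)) = 5 x (44 + 9).

Final answer: D(6) = 265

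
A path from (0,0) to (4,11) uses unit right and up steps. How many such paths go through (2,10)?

Paths (0,0)->(2,10): C(12,10) = 66.
Paths (2,10)->(4,11): C(3,1) = 3.
By multiplication principle: 66 x 3.

Final answer: 198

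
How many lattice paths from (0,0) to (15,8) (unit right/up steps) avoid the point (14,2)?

Total paths to (15,8): C(23,8) = 490314.
Paths through (14,2): C(16,2) x C(7,6) = 840.
Avoiding (14,2): 490314 - 840.

Final answer: 489474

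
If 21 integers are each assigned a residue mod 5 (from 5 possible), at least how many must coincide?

There are 5 possible values for residue mod 5. With 21 integers and 5 categories, by pigeonhole: ceiling(21/5).

Final answer: 5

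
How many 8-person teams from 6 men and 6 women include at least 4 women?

Sum over valid woman counts:
C(6,4)C(6,4) = 225
C(6,5)C(6,3) = 120
C(6,6)C(6,2) = 15
Total: 225 + 120 + 15.

Final answer: 360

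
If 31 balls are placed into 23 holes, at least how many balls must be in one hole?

By the pigeonhole principle: ceiling(31/23).

Final answer: 2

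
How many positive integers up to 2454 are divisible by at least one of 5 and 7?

Multiples of 5: 490. Multiples of 7: 350. Of both (lcm=35): 70.
By inclusion-exclusion: 490 + 350 - 70.

Final answer: 770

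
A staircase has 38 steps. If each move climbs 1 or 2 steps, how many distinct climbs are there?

Let f(n) be the number of climbs. Removing the last move (1 or 2 steps) gives f(n) = f(n-1) + f(n-2); base cases f(1)=1, f(2)=2.
Computing successive values: f(1)=1, f(2)=2, f(3)=3, f(4)=5, f(5)=8, f(6)=13, f(7)=21, f(8)=34, f(9)=55, f(10)=89, f(11)=144, f(12)=233, f(13)=377, f(14)=610, f(15)=987, f(16)=1597, f(17)=2584, f(18)=4181, f(19)=6765, f(20)=10946, f(21)=17711, f(22)=28657, f(23)=46368, f(24)=75025, f(25)=121393, f(26)=196418, f(27)=317811, f(28)=514229, f(29)=832040, f(30)=1346269, f(31)=2178309, f(32)=3524578, f(33)=5702887, f(34)=9227465, f(35)=14930352, f(36)=24157817, f(37)=39088169, f(38)=63245986.

Final answer: 63245986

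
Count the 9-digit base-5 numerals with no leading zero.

These are the integers in [5^8, 5^9), so the count is 5^9 - 5^8 = 4 x 5^8.

Final answer: 1562500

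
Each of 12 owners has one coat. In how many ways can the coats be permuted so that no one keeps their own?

Use the recurrence D(n) = (n-1)(D(n-1) + D(n-2)) with D(0)=1, D(1)=0.
D(2) = 1 x (0 + 1) = 1
D(3) = 2 x (1 + 0) = 2
D(4) = 3 x (2 + 1) = 9
D(5) = 4 x (9 + 2) = 44
D(6) = 5 x (44 + 9) = 265
D(7) = 6 x (265 + 44) = 1854
D(8) = 7 x (1854 + 265) = 14833
D(9) = 8 x (14833 + 1854) = 133496
D(10) = 9 x (133496 + 14833) = 1334961
D(11) = 10 x (1334961 + 133496) = 14684570
D(12) = 11 x (D(11) + D(10)) = 11 x (14684570 + 1334961)

Final answer: D(12) = 176214841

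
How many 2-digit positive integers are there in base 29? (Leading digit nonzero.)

Leading digit: 28 options (nonzero). Other 1 digit(s): 29 options each.
Total: 28 x 29^1.

Final answer: 812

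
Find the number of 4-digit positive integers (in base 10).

These are the integers in [10^3, 10^4), so the count is 10^4 - 10^3 = 9 x 10^3.

Final answer: 9000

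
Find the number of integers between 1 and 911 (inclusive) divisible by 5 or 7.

Multiples of 5: 182. Multiples of 7: 130. Of both (lcm=35): 26.
By inclusion-exclusion: 182 + 130 - 26.

Final answer: 286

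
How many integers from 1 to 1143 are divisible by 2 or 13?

Multiples of 2: 571. Multiples of 13: 87. Of both (lcm=26): 43.
By inclusion-exclusion: 571 + 87 - 43.

Final answer: 615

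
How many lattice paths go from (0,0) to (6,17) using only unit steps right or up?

Each path has 6 right steps and 17 up steps in some order (23 steps total).
Choose which 17 of the 23 steps are up: C(23,17).

Final answer: C(23,17) = 100947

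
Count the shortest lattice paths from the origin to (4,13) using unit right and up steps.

Each path has 4 right steps and 13 up steps in some order (17 steps total).
Choose which 13 of the 17 steps are up: C(17,13).

Final answer: C(17,13) = 2380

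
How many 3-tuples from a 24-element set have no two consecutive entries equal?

First character: 24 choices. Each subsequent: 23 choices (must differ from the previous one).
Total: 24 x 23^2.

Final answer: 24 x 23^{2} = 12696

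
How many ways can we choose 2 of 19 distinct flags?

C(19,2) = 19!/(2! x (19-2)!).

Final answer: C(19,2) = 171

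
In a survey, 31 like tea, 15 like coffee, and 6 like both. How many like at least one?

|A union B| = |A| + |B| - |A intersect B| = 31 + 15 - 6.

Final answer: 40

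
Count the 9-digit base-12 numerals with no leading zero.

Leading digit: 11 options (nonzero). Other 8 digit(s): 12 options each.
Total: 11 x 12^8.

Final answer: 4729798656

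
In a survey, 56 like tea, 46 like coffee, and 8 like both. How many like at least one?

|A union B| = |A| + |B| - |A intersect B| = 56 + 46 - 8.

Final answer: 94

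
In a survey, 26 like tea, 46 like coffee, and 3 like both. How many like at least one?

|A union B| = |A| + |B| - |A intersect B| = 26 + 46 - 3.

Final answer: 69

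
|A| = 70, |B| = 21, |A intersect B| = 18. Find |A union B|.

|A union B| = |A| + |B| - |A intersect B| = 70 + 21 - 18.

Final answer: 73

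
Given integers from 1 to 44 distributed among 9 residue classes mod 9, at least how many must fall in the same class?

By pigeonhole with 44 objects and 9 categories: ceiling(44/9).

Final answer: 5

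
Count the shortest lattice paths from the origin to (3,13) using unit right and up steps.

Each path has 3 right steps and 13 up steps in some order (16 steps total).
Choose which 13 of the 16 steps are up: C(16,13).

Final answer: C(16,13) = 560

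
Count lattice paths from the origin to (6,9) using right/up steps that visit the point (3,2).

Paths (0,0)->(3,2): C(5,2) = 10.
Paths (3,2)->(6,9): C(10,7) = 120.
By multiplication principle: 10 x 120.

Final answer: 1200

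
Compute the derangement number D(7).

Use the recurrence D(n) = (n-1)(D(n-1) + D(n-2)) with D(0)=1, D(1)=0.
D(2) = 1 x (0 + 1) = 1
D(3) = 2 x (1 + 0) = 2
D(4) = 3 x (2 + 1) = 9
D(5) = 4 x (9 + 2) = 44
D(6) = 5 x (44 + 9) = 265
D(7) = 6 x (D(6) + D(5)) = 6 x (265 + 44)

Final answer: D(7) = 1854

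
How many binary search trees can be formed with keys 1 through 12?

This is counted by the nth Catalan number C_n. Here n = 12.
C_n = (2n)!/(n!(n+1)!), so C_{12} = 24!/(12! x 13!) = C(24,12)/13 = 2704156/13.

Final answer: C_{12} = 208012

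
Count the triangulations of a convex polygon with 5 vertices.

This is a standard Catalan-number count: the answer is C_n. Here n = 5 - 2 = 3.
C_n = C(2n,n) - C(2n,n+1), so C_{3} = C(6,3) - C(6,4) = 20 - 15.

Final answer: C_{3} = 5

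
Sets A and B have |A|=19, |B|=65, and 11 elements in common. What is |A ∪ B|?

|A union B| = |A| + |B| - |A intersect B| = 19 + 65 - 11.

Final answer: 73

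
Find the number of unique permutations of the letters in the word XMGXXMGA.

Letters (A:1, G:2, M:2, X:3). Total letters: 8.
Permutations = 8!/(3! x 2! x 2!).

Final answer: 1680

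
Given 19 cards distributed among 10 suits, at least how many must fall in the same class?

By pigeonhole with 19 objects and 10 categories: ceiling(19/10).

Final answer: 2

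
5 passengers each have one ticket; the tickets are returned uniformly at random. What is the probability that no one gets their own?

Derangements satisfy D(n) = (n-1)(D(n-1) + D(n-2)), starting from D(0)=1, D(1)=0.
Building up: D(2)=1, D(3)=2, D(4)=9, D(5)=44.
Total arrangements: 5! = 120.
Probability = D(5)/5! = 11/30.

Final answer: D(5)/5! = 44/120 = 0.366667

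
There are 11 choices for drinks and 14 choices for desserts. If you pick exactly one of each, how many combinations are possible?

By the multiplication principle: 11 x 14.

Final answer: 154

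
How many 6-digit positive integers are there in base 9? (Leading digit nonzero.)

These are the integers in [9^5, 9^6), so the count is 9^6 - 9^5 = 8 x 9^5.

Final answer: 472392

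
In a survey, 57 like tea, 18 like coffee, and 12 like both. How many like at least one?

|A union B| = |A| + |B| - |A intersect B| = 57 + 18 - 12.

Final answer: 63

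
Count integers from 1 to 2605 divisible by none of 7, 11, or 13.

|div by 7|=372, |div by 11|=236, |div by 13|=200.
|div by 7&11|=33, |div by 7&13|=28, |div by 11&13|=18, |div by all|=2.
By inclusion-exclusion, divisible by at least one: 372+236+200-33-28-18+2 = 731.
Not divisible by any: 2605 - 731.

Final answer: 1874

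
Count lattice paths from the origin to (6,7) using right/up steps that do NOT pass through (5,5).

Total paths to (6,7): C(13,7) = 1716.
Paths through (5,5): C(10,5) x C(3,2) = 756.
Avoiding (5,5): 1716 - 756.

Final answer: 960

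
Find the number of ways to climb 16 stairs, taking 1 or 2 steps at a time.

Let f(n) count the ways. The last step is size 1 or 2, so f(n) = f(n-1) + f(n-2) with f(1)=1, f(2)=2.
Iterating the recurrence: f(1)=1, f(2)=2, f(3)=3, f(4)=5, f(5)=8, f(6)=13, f(7)=21, f(8)=34, f(9)=55, f(10)=89, f(11)=144, f(12)=233, f(13)=377, f(14)=610, f(15)=987, f(16)=1597.

Final answer: 1597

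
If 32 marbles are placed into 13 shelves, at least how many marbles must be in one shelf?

By the pigeonhole principle: ceiling(32/13).

Final answer: 3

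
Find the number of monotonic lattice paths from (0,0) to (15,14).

Each path has 15 right steps and 14 up steps in some order (29 steps total).
Choose which 14 of the 29 steps are up: C(29,14).

Final answer: C(29,14) = 77558760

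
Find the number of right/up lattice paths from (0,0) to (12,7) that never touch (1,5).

Total paths to (12,7): C(19,7) = 50388.
Paths through (1,5): C(6,5) x C(13,2) = 468.
Avoiding (1,5): 50388 - 468.

Final answer: 49920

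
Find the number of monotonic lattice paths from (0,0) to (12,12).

Each path has 12 right steps and 12 up steps in some order (24 steps total).
Choose which 12 of the 24 steps are up: C(24,12).

Final answer: C(24,12) = 2704156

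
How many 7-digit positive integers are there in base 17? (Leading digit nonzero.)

Leading digit: 16 options (nonzero). Other 6 digit(s): 17 options each.
Total: 16 x 17^6.

Final answer: 386201104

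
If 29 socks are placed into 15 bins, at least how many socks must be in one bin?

By the pigeonhole principle: ceiling(29/15).

Final answer: 2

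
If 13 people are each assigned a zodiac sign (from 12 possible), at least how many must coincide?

There are 12 possible values for zodiac sign. With 13 people and 12 categories, by pigeonhole: ceiling(13/12).

Final answer: 2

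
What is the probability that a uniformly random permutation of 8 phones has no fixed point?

D(n) = (n-1)(D(n-1) + D(n-2)), D(0)=1, D(1)=0.
Building up: D(2)=1, D(3)=2, D(4)=9, D(5)=44, D(6)=265, D(7)=1854, D(8)=14833.
Total arrangements: 8! = 40320.
Probability = D(8)/8! = 2119/5760.

Final answer: D(8)/8! = 14833/40320 = 0.367882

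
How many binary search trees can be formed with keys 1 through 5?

This is counted by the nth Catalan number C_n. Here n = 5.
C_n = C(2n,n) - C(2n,n+1), so C_{5} = C(10,5) - C(10,6) = 252 - 210.

Final answer: C_{5} = 42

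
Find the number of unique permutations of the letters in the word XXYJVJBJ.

Letters (B:1, J:3, V:1, X:2, Y:1). Total letters: 8.
Permutations = 8!/(3! x 2!).

Final answer: 3360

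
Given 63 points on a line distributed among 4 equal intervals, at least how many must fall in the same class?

By pigeonhole with 63 objects and 4 categories: ceiling(63/4).

Final answer: 16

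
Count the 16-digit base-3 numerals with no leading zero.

Leading digit: 2 options (nonzero). Other 15 digit(s): 3 options each.
Total: 2 x 3^15.

Final answer: 28697814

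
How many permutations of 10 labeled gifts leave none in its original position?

D(n) = (n-1)(D(n-1) + D(n-2)), D(0)=1, D(1)=0.
D(2) = 1 x (0 + 1) = 1
D(3) = 2 x (1 + 0) = 2
D(4) = 3 x (2 + 1) = 9
D(5) = 4 x (9 + 2) = 44
D(6) = 5 x (44 + 9) = 265
D(7) = 6 x (265 + 44) = 1854
D(8) = 7 x (1854 + 265) = 14833
D(9) = 8 x (14833 + 1854) = 133496
D(10) = 9 x (D(9) + D(8)) = 9 x (133496 + 14833)

Final answer: D(10) = 1334961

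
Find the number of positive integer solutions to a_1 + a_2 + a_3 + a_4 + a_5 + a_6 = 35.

Substitute a'_i = a_i - 1 (so a'_i >= 0). Then sum a'_i = 35 - 6 = 29.
Stars and bars: C(29+6-1, 6-1) = C(34,5).

Final answer: C(34,5) = 278256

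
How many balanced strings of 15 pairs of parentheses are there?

The structures are counted by the Catalan number C_n. Here n = 15 (pairs).
Using C_0 = 1 and C_(k+1) = C_k x 2(2k+1)/(k+2), build up term by term: C_1=1, C_2=2, C_3=5, C_4=14, C_5=42, C_6=132, C_7=429, C_8=1430, C_9=4862, C_10=16796, C_11=58786, C_12=208012, C_13=742900, C_14=2674440, C_15=9694845.

Final answer: C_{15} = 9694845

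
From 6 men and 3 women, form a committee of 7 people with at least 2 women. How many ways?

Sum over valid woman counts:
C(3,2)C(6,5) = 18
C(3,3)C(6,4) = 15
Total: 18 + 15.

Final answer: 33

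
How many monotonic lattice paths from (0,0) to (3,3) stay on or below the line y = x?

Total monotonic paths to (3,3): C(6,3) = 20.
Paths that cross above y=x (reflection bijection): C(6,4) = 15.
Valid Dyck paths: 20 - 15.
(Equivalently, C_{3} = C(6,3)/4 = 20/4.)

Final answer: C_{3} = 5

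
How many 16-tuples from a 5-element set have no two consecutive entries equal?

Let g(n) count such strings. g(1) = 5, and each valid string of length n-1 extends in 4 ways (any symbol but the last), so g(n) = 4 g(n-1).
Total: g(16) = 5 x 4^15.

Final answer: 5 x 4^{15} = 5368709120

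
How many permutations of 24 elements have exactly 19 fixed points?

Choose which 19 elements are fixed: C(24,19) = 42504.
Derange the remaining 5 using D(j) = (j-1)(D(j-1) + D(j-2)), D(0)=1, D(1)=0: D(2)=1, D(3)=2, D(4)=9, D(5)=44.
Total: 42504 x 44.

Final answer: C(24,19) D(5) = 1870176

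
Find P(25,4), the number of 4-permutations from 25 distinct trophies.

P(25,4) = 25!/(25-4)! = 25!/21!.

Final answer: P(25,4) = 303600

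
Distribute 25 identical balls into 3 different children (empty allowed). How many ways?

Stars and bars: C(n+k-1, k-1) = C(27,2).

Final answer: C(27,2) = 351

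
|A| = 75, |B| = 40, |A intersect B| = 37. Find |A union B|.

|A union B| = |A| + |B| - |A intersect B| = 75 + 40 - 37.

Final answer: 78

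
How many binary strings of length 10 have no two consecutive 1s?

Let a(n) count valid strings. If the last bit is 0 the prefix is any valid string of length n-1; if it is 1 the string must end in 01 with a valid prefix of length n-2. So a(n) = a(n-1) + a(n-2), a(1)=2, a(2)=3.
Building up term by term: a(1)=2, a(2)=3, a(3)=5, a(4)=8, a(5)=13, a(6)=21, a(7)=34, a(8)=55, a(9)=89, a(10)=144.

Final answer: 144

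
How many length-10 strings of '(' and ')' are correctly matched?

The structures are counted by the Catalan number C_n. Here n = 5 (pairs).
C_n = (2n)!/(n!(n+1)!), so C_{5} = 10!/(5! x 6!) = C(10,5)/6 = 252/6.

Final answer: C_{5} = 42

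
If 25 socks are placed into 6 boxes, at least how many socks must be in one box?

By the pigeonhole principle: ceiling(25/6).

Final answer: 5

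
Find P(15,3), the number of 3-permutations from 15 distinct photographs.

P(15,3) = 15!/(15-3)! = 15!/12!.

Final answer: P(15,3) = 2730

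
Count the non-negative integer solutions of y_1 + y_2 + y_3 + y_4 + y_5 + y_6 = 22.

Stars and bars with 22 stars and 5 bars:
C(22+6-1, 6-1) = C(27,5).

Final answer: C(27,5) = 80730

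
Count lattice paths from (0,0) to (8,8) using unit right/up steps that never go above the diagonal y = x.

Total monotonic paths to (8,8): C(16,8) = 12870.
By the reflection principle, paths that go above the diagonal number C(16,9) = 11440.
Valid Dyck paths: 12870 - 11440.
(Check: C(16,8) - C(16,9) = C(16,8)/9, the Catalan number C_{8}.)

Final answer: C_{8} = 1430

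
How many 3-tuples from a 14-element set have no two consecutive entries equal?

First character: 14 choices. Each subsequent: 13 choices (must differ from the previous one).
Total: 14 x 13^2.

Final answer: 14 x 13^{2} = 2366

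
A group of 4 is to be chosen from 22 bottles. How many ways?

C(22,4) = 22!/(4! x 18!).

Final answer: \binom{22}{4} = 7315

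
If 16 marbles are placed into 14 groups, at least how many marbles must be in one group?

By the pigeonhole principle: ceiling(16/14).

Final answer: 2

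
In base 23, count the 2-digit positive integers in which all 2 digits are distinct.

First digit: 22 (nonzero). Second: 22 (not first). Third: 21, etc.
Total: 22 x 22.

Final answer: 484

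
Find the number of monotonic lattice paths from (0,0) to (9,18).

Each path has 9 right steps and 18 up steps in some order (27 steps total).
Choose which 18 of the 27 steps are up: C(27,18).

Final answer: C(27,18) = 4686825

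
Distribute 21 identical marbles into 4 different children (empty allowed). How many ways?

Stars and bars: C(n+k-1, k-1) = C(24,3).

Final answer: C(24,3) = 2024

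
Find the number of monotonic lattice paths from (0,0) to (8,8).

Each path has 8 right steps and 8 up steps in some order (16 steps total).
Choose which 8 of the 16 steps are up: C(16,8).

Final answer: C(16,8) = 12870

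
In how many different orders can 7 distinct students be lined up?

The number of ways to arrange 7 distinct objects is 7!.

Final answer: 7! = 5040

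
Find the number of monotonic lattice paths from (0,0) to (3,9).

Each path has 3 right steps and 9 up steps in some order (12 steps total).
Choose which 9 of the 12 steps are up: C(12,9).

Final answer: C(12,9) = 220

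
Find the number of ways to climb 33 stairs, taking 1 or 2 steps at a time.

Let f(n) be the number of climbs. Removing the last move (1 or 2 steps) gives f(n) = f(n-1) + f(n-2); base cases f(1)=1, f(2)=2.
Building up term by term: f(1)=1, f(2)=2, f(3)=3, f(4)=5, f(5)=8, f(6)=13, f(7)=21, f(8)=34, f(9)=55, f(10)=89, f(11)=144, f(12)=233, f(13)=377, f(14)=610, f(15)=987, f(16)=1597, f(17)=2584, f(18)=4181, f(19)=6765, f(20)=10946, f(21)=17711, f(22)=28657, f(23)=46368, f(24)=75025, f(25)=121393, f(26)=196418, f(27)=317811, f(28)=514229, f(29)=832040, f(30)=1346269, f(31)=2178309, f(32)=3524578, f(33)=5702887.

Final answer: 5702887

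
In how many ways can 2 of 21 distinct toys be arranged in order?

P(21,2) = 21!/(21-2)! = 21!/19!.

Final answer: P(21,2) = 420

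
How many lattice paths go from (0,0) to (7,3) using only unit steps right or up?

Each path has 7 right steps and 3 up steps in some order (10 steps total).
Choose which 3 of the 10 steps are up: C(10,3).

Final answer: C(10,3) = 120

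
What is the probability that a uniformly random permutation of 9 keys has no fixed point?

D(n) = (n-1)(D(n-1) + D(n-2)), D(0)=1, D(1)=0.
Building up: D(2)=1, D(3)=2, D(4)=9, D(5)=44, D(6)=265, D(7)=1854, D(8)=14833, D(9)=133496.
Total arrangements: 9! = 362880.
Probability = D(9)/9! = 16687/45360.

Final answer: D(9)/9! = 133496/362880 = 0.367879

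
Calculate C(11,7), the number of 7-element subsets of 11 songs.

C(11,7) = 11!/(7! x 4!).

Final answer: \binom{11}{7} = 330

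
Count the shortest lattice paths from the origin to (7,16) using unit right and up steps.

Each path has 7 right steps and 16 up steps in some order (23 steps total).
Choose which 16 of the 23 steps are up: C(23,16).

Final answer: C(23,16) = 245157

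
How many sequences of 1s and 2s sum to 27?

Condition on the final move: it is a 1-step (f(n-1) ways to get there) or a 2-step (f(n-2) ways), so f(n) = f(n-1) + f(n-2), with f(1)=1, f(2)=2.
Building up term by term: f(1)=1, f(2)=2, f(3)=3, f(4)=5, f(5)=8, f(6)=13, f(7)=21, f(8)=34, f(9)=55, f(10)=89, f(11)=144, f(12)=233, f(13)=377, f(14)=610, f(15)=987, f(16)=1597, f(17)=2584, f(18)=4181, f(19)=6765, f(20)=10946, f(21)=17711, f(22)=28657, f(23)=46368, f(24)=75025, f(25)=121393, f(26)=196418, f(27)=317811.

Final answer: 317811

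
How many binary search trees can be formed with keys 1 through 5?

This is counted by the nth Catalan number C_n. Here n = 5.
Using C_0 = 1 and C_(k+1) = C_k x 2(2k+1)/(k+2), build up term by term: C_1=1, C_2=2, C_3=5, C_4=14, C_5=42.

Final answer: C_{5} = 42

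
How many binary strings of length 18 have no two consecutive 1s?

Let a(n) count valid strings. If the last bit is 0 the prefix is any valid string of length n-1; if it is 1 the string must end in 01 with a valid prefix of length n-2. So a(n) = a(n-1) + a(n-2), a(1)=2, a(2)=3.
Iterating the recurrence: a(1)=2, a(2)=3, a(3)=5, a(4)=8, a(5)=13, a(6)=21, a(7)=34, a(8)=55, a(9)=89, a(10)=144, a(11)=233, a(12)=377, a(13)=610, a(14)=987, a(15)=1597, a(16)=2584, a(17)=4181, a(18)=6765.

Final answer: 6765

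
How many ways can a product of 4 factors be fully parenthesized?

The structures are counted by the Catalan number C_n. Here n = 4 - 1 = 3.
C_n = C(2n,n)/(n+1), so C_{3} = C(6,3)/4 = 20/4.

Final answer: C_{3} = 5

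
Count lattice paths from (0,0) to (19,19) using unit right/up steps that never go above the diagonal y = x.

Total monotonic paths to (19,19): C(38,19) = 35345263800.
Paths that cross above y=x (reflection bijection): C(38,20) = 33578000610.
Valid Dyck paths: 35345263800 - 33578000610.
(Check: C(38,19) - C(38,20) = C(38,19)/20, the Catalan number C_{19}.)

Final answer: C_{19} = 1767263190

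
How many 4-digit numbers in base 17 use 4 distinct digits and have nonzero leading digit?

First digit: 16 (nonzero). Second: 16 (not first). Third: 15, etc.
Total: 16 x 16 x 15 x 14.

Final answer: 53760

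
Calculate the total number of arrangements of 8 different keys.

The number of ways to arrange 8 distinct objects is 8!.

Final answer: 8! = 40320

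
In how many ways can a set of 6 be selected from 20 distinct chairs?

C(20,6) = 20!/(6! x (20-6)!).

Final answer: C(20,6) = 38760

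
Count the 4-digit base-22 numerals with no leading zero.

In base 22, the leading digit has 21 choices (1..21); each of the remaining 3 digits has 22 choices.
Total: 21 x 22^3.

Final answer: 223608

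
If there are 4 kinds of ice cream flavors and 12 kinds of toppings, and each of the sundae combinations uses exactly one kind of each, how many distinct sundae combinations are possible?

By the multiplication principle: 4 x 12.

Final answer: 48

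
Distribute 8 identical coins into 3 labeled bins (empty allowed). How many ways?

Stars and bars: C(n+k-1, k-1) = C(10,2).

Final answer: C(10,2) = 45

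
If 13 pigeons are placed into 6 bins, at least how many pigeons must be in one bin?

By the pigeonhole principle: ceiling(13/6).

Final answer: 3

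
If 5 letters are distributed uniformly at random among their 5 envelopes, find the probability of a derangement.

D(n) = (n-1)(D(n-1) + D(n-2)), D(0)=1, D(1)=0.
Building up: D(2)=1, D(3)=2, D(4)=9, D(5)=44.
Total arrangements: 5! = 120.
Probability = D(5)/5! = 11/30.

Final answer: D(5)/5! = 44/120 = 0.366667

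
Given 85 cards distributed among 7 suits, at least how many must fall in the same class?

By pigeonhole with 85 objects and 7 categories: ceiling(85/7).

Final answer: 13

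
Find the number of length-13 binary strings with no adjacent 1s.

Let a(n) count valid strings. If the last bit is 0 the prefix is any valid string of length n-1; if it is 1 the string must end in 01 with a valid prefix of length n-2. So a(n) = a(n-1) + a(n-2), a(1)=2, a(2)=3.
Building up term by term: a(1)=2, a(2)=3, a(3)=5, a(4)=8, a(5)=13, a(6)=21, a(7)=34, a(8)=55, a(9)=89, a(10)=144, a(11)=233, a(12)=377, a(13)=610.

Final answer: 610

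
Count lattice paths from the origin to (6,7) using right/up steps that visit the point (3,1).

Paths (0,0)->(3,1): C(4,1) = 4.
Paths (3,1)->(6,7): C(9,6) = 84.
By multiplication principle: 4 x 84.

Final answer: 336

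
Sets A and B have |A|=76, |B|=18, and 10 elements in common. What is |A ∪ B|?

|A union B| = |A| + |B| - |A intersect B| = 76 + 18 - 10.

Final answer: 84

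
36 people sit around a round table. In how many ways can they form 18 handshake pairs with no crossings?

This is a standard Catalan-number count: the answer is C_n. Here n = 36/2 = 18.
C_n = C(2n,n)/(n+1), so C_{18} = C(36,18)/19 = 9075135300/19.

Final answer: C_{18} = 477638700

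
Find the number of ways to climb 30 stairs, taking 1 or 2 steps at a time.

Let f(n) be the number of climbs. Removing the last move (1 or 2 steps) gives f(n) = f(n-1) + f(n-2); base cases f(1)=1, f(2)=2.
Iterating the recurrence: f(1)=1, f(2)=2, f(3)=3, f(4)=5, f(5)=8, f(6)=13, f(7)=21, f(8)=34, f(9)=55, f(10)=89, f(11)=144, f(12)=233, f(13)=377, f(14)=610, f(15)=987, f(16)=1597, f(17)=2584, f(18)=4181, f(19)=6765, f(20)=10946, f(21)=17711, f(22)=28657, f(23)=46368, f(24)=75025, f(25)=121393, f(26)=196418, f(27)=317811, f(28)=514229, f(29)=832040, f(30)=1346269.

Final answer: 1346269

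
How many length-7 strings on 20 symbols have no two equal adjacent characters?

Let g(n) count such strings. g(1) = 20, and each valid string of length n-1 extends in 19 ways (any symbol but the last), so g(n) = 19 g(n-1).
Total: g(7) = 20 x 19^6.

Final answer: 20 x 19^{6} = 940917620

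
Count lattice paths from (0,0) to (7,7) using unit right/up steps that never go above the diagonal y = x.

Total monotonic paths to (7,7): C(14,7) = 3432.
By the reflection principle, paths that go above the diagonal number C(14,8) = 3003.
Valid Dyck paths: 3432 - 3003.
(Check: C(14,7) - C(14,8) = C(14,7)/8, the Catalan number C_{7}.)

Final answer: C_{7} = 429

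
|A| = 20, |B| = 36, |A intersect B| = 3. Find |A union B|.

|A union B| = |A| + |B| - |A intersect B| = 20 + 36 - 3.

Final answer: 53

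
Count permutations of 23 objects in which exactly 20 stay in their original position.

Choose which 20 elements are fixed: C(23,20) = 1771.
Derange the remaining 3 using D(j) = (j-1)(D(j-1) + D(j-2)), D(0)=1, D(1)=0: D(2)=1, D(3)=2.
Total: 1771 x 2.

Final answer: C(23,20) D(3) = 3542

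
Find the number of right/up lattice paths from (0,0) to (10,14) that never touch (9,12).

Total paths to (10,14): C(24,14) = 1961256.
Paths through (9,12): C(21,12) x C(3,2) = 881790.
Avoiding (9,12): 1961256 - 881790.

Final answer: 1079466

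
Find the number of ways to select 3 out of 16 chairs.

C(16,3) = 16!/(3! x (16-3)!).

Final answer: C(16,3) = 560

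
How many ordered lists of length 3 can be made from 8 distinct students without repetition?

P(8,3) = 8!/(8-3)! = 8!/5!.

Final answer: P(8,3) = 336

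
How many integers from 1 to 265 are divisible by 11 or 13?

Multiples of 11: 24. Multiples of 13: 20. Of both (lcm=143): 1.
By inclusion-exclusion: 24 + 20 - 1.

Final answer: 43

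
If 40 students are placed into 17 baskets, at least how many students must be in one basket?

By the pigeonhole principle: ceiling(40/17).

Final answer: 3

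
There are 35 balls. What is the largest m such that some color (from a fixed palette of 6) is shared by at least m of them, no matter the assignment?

There are 6 possible values for color (from a fixed palette of 6). With 35 balls and 6 categories, by pigeonhole: ceiling(35/6).

Final answer: 6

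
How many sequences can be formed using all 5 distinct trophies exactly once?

The number of ways to arrange 5 distinct objects is 5!.

Final answer: 5! = 120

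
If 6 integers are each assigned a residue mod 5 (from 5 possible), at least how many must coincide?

There are 5 possible values for residue mod 5. With 6 integers and 5 categories, by pigeonhole: ceiling(6/5).

Final answer: 2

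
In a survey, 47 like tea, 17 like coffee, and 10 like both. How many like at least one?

|A union B| = |A| + |B| - |A intersect B| = 47 + 17 - 10.

Final answer: 54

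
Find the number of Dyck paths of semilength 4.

Total monotonic paths to (4,4): C(8,4) = 70.
Paths that cross above y=x (reflection bijection): C(8,5) = 56.
Valid Dyck paths: 70 - 56.
(This is the Catalan number C_{4}.)

Final answer: C_{4} = 14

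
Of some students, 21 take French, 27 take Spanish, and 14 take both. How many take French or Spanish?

|A union B| = |A| + |B| - |A intersect B| = 21 + 27 - 14.

Final answer: 34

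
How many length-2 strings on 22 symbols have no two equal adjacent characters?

First character: 22 choices. Each subsequent: 21 choices (must differ from the previous one).
Total: 22 x 21^1.

Final answer: 22 x 21^{1} = 462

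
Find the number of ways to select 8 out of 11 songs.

C(11,8) = 11!/(8! x (11-8)!).

Final answer: C(11,8) = 165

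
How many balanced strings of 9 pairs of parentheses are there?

This is a standard Catalan-number count: the answer is C_n. Here n = 9 (pairs).
C_n = C(2n,n)/(n+1), so C_{9} = C(18,9)/10 = 48620/10.

Final answer: C_{9} = 4862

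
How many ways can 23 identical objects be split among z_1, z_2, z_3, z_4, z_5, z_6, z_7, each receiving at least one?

Substitute z'_i = z_i - 1 (so z'_i >= 0). Then sum z'_i = 23 - 7 = 16.
Stars and bars: C(16+7-1, 7-1) = C(22,6).

Final answer: C(22,6) = 74613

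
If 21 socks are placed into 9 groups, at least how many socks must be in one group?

By the pigeonhole principle: ceiling(21/9).

Final answer: 3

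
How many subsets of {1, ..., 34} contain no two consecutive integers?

Condition on whether n belongs to the subset: if not, any valid subset of {1, ..., n-1} works (a(n-1)); if so, n-1 is excluded and the rest is a valid subset of {1, ..., n-2} (a(n-2)). Hence a(n) = a(n-1) + a(n-2), a(1)=2, a(2)=3.
Building up term by term: a(1)=2, a(2)=3, a(3)=5, a(4)=8, a(5)=13, a(6)=21, a(7)=34, a(8)=55, a(9)=89, a(10)=144, a(11)=233, a(12)=377, a(13)=610, a(14)=987, a(15)=1597, a(16)=2584, a(17)=4181, a(18)=6765, a(19)=10946, a(20)=17711, a(21)=28657, a(22)=46368, a(23)=75025, a(24)=121393, a(25)=196418, a(26)=317811, a(27)=514229, a(28)=832040, a(29)=1346269, a(30)=2178309, a(31)=3524578, a(32)=5702887, a(33)=9227465, a(34)=14930352.

Final answer: 14930352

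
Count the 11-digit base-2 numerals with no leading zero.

These are the integers in [2^10, 2^11), so the count is 2^11 - 2^10 = 1 x 2^10.

Final answer: 1024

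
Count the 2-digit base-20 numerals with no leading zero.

Leading digit: 19 options (nonzero). Other 1 digit(s): 20 options each.
Total: 19 x 20^1.

Final answer: 380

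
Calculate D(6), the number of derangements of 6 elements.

D(n) = (n-1)(D(n-1) + D(n-2)), D(0)=1, D(1)=0.
Building up: D(2)=1, D(3)=2, D(4)=9, D(5)=44.
D(6) = 5 x (D(5) + D(4)) = 5 x (44 + 9).

Final answer: D(6) = 265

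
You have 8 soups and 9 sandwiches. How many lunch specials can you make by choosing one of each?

By the multiplication principle: 8 x 9.

Final answer: 72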